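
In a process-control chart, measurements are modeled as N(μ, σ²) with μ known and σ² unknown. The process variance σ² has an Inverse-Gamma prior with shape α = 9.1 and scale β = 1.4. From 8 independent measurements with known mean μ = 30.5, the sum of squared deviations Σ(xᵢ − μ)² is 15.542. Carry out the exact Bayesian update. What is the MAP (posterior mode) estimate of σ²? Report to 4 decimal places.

0.6504

With known mean μ and an Inverse-Gamma(α, β) prior on σ², the Normal likelihood is conjugate: posterior is Inv-Gamma(α + n/2, β + Σ(xᵢ−μ)²/2).
Posterior: Inv-Gamma(9.1 + 8/2, 1.4 + 15.542/2) = Inv-Gamma(13.10, 9.1710).
Mode = β/(α+1) = 9.1710/14.10 = 0.6504.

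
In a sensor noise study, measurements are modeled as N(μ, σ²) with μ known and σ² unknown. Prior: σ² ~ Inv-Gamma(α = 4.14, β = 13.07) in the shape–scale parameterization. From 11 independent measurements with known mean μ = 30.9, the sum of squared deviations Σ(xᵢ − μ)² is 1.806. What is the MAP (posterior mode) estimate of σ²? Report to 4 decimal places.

1.3133

With known mean μ and an Inverse-Gamma(α, β) prior on σ², the Normal likelihood is conjugate: posterior is Inv-Gamma(α + n/2, β + Σ(xᵢ−μ)²/2).
Posterior: Inv-Gamma(4.14 + 11/2, 13.07 + 1.806/2) = Inv-Gamma(9.64, 13.9730).
Mode = β/(α+1) = 13.9730/10.64 = 1.3133.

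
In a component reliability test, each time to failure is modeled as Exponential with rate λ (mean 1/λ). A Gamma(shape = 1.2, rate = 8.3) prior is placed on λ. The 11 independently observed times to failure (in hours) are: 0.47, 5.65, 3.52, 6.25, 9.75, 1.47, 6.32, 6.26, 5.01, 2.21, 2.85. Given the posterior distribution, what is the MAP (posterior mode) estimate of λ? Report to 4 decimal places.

0.1929

With a Gamma(shape α, rate β) prior on the exponential rate λ, the posterior after n observations with total T = Σxᵢ is Gamma(α+n, β+T).
Sum of observations T = 49.76 hours; n = 11.
Posterior: Gamma(1.2+11, 8.3+49.76) = Gamma(12.2, 58.06).
Mode = (α−1)/β = 0.1929.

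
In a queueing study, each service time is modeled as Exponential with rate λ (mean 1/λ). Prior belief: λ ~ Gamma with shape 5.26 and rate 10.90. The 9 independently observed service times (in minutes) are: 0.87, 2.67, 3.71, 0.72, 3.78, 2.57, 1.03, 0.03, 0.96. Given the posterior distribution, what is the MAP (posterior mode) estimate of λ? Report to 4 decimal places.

With a Gamma(shape α, rate β) prior on the exponential rate λ, the posterior after n observations with total T = Σxᵢ is Gamma(α+n, β+T).
Sum of observations T = 16.34 minutes; n = 9.
Posterior: Gamma(5.26+9, 10.90+16.34) = Gamma(14.26, 27.24).
Mode = (α−1)/β = 0.4868.

0.4868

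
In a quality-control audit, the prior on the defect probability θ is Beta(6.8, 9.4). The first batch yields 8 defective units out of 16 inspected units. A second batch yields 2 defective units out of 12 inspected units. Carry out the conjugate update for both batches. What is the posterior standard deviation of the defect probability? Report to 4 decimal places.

0.0722

The Beta prior is conjugate to a Binomial/Bernoulli likelihood; the update adds successes to α and failures to β.
After batch 1: Beta(6.8+8, 9.4+8) = Beta(14.8, 17.4).
After batch 2: Beta(14.8+2, 17.4+10) = Beta(16.8, 27.4).
Var = αβ/((α+β)²(α+β+1)) = 16.8·27.4/(44.2²·45.2) = 0.00521287; SD = √0.00521287 = 0.0722.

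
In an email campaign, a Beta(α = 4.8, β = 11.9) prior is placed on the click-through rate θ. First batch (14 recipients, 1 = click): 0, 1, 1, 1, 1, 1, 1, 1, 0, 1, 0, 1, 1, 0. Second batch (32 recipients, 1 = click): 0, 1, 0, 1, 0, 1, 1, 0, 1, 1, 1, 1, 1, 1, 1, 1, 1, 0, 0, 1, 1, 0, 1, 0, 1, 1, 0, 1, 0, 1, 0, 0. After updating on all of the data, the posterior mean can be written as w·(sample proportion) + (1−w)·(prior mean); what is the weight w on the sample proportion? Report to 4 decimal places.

The Beta prior is conjugate to a Binomial/Bernoulli likelihood; the update adds successes to α and failures to β.
Total number of recipients: n = 14 + 32 = 46.
Posterior mean = (α₀+k)/(α₀+β₀+n) = [n/(α₀+β₀+n)]·(k/n) + [(α₀+β₀)/(α₀+β₀+n)]·α₀/(α₀+β₀), so only n and the prior enter the weight.
The weight on the data is w = n/(α₀+β₀+n) = 46/(4.8+11.9+46) = 46/62.7 = 0.7337.

0.7337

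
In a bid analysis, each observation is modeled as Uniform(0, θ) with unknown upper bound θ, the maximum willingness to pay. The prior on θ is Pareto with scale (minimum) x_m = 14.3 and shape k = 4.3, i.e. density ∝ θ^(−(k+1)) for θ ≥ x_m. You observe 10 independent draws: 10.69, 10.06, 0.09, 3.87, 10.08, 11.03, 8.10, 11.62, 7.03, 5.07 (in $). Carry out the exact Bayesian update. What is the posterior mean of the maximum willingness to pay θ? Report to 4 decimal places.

15.3752

A Pareto(scale x_m, shape k) prior on the upper bound θ of Uniform(0, θ) is conjugate: posterior is Pareto(max(x_m, max xᵢ), k + n).
Sample maximum = 11.62; prior scale x_m = 14.3 → posterior scale = max = 14.30.
Posterior shape = 4.3 + 10 = 14.3.
E[θ|data] = k·x_m/(k−1) = 14.3·14.30/13.3 = 15.3752.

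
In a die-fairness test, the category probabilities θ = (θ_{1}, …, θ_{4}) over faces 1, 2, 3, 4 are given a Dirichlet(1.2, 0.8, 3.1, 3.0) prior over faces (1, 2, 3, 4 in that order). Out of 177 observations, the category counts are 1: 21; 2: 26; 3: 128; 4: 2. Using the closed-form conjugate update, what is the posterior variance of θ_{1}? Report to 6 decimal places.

0.000567

The Dirichlet prior is conjugate to the Multinomial likelihood: each posterior αⱼ = prior αⱼ + observed count nⱼ.
Posterior concentration: (22.2, 26.8, 131.1, 5.0), total = 185.1.
Var[θ_j] = α_j(Σα−α_j)/((Σα)²(Σα+1)) = 22.2·162.9/(185.1²·186.1) = 0.000567.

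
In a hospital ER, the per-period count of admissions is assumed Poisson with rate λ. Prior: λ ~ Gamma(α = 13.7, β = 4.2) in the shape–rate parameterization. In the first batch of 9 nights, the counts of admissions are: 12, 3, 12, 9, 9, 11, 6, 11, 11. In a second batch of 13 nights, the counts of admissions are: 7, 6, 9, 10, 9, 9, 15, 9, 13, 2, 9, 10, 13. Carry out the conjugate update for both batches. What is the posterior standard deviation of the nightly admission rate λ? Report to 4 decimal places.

With a Gamma(shape α, rate β) prior, the Poisson likelihood is conjugate: the posterior is Gamma(α + ΣXᵢ, β + n).
Batch 1: sum of counts S = 84 over n = 9 nights.
After batch 1: Gamma(α+S, β+n) = Gamma(13.7+84, 4.2+9) = Gamma(97.7, 13.2).
Batch 2: sum of counts S = 121 over n = 13 nights.
After batch 2: Gamma(α+S, β+n) = Gamma(97.7+121, 13.2+13) = Gamma(218.7, 26.2).
SD = √α/β = √218.7/26.2 = 0.5644.

0.5644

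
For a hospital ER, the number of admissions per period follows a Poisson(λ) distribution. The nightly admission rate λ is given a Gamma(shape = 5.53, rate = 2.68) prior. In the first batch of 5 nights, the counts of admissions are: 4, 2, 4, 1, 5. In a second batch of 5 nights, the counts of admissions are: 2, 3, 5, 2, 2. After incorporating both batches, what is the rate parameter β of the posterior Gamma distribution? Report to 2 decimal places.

12.68

With a Gamma(shape α, rate β) prior, the Poisson likelihood is conjugate: the posterior is Gamma(α + ΣXᵢ, β + n).
Batch 1: sum of counts S = 16 over n = 5 nights.
After batch 1: Gamma(α+S, β+n) = Gamma(5.53+16, 2.68+5) = Gamma(21.53, 7.68).
Batch 2: sum of counts S = 14 over n = 5 nights.
After batch 2: Gamma(α+S, β+n) = Gamma(21.53+14, 7.68+5) = Gamma(35.53, 12.68).
Posterior β = 12.68.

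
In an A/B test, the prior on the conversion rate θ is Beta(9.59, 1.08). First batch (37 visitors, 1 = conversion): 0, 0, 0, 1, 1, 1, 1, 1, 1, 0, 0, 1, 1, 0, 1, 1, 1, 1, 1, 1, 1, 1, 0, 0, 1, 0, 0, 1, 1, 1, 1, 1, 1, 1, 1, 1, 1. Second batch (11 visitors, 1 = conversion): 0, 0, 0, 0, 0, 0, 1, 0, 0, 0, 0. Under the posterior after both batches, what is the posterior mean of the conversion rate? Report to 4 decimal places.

The Beta prior is conjugate to a Binomial/Bernoulli likelihood; the update adds successes to α and failures to β.
After batch 1: Beta(9.59+27, 1.08+10) = Beta(36.59, 11.08).
After batch 2: Beta(36.59+1, 11.08+10) = Beta(37.59, 21.08).
Posterior mean = α/(α+β) = 37.59/58.67 = 0.6407.

0.6407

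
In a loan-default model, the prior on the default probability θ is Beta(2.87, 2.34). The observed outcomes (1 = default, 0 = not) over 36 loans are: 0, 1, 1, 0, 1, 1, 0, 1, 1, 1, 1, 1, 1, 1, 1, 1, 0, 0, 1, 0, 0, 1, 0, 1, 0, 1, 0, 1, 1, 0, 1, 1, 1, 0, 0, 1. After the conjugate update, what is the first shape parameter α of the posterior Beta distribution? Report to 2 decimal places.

25.87

The Beta prior is conjugate to a Binomial/Bernoulli likelihood; the update adds successes to α and failures to β.
Posterior: Beta(α+k, β+n−k) = Beta(2.87+23, 2.34+13) = Beta(25.87, 15.34).
Posterior α = 25.87.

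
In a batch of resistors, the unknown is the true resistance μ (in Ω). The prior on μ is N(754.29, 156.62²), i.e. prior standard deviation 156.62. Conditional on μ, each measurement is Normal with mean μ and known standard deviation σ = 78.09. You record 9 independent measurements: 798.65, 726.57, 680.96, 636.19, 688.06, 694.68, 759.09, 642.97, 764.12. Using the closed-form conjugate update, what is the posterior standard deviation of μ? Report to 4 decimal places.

25.6778

For Normal data with known variance σ², a Normal(μ₀, σ₀²) prior on μ is conjugate. Posterior precision = 1/σ₀² + n/σ²; posterior mean is the precision-weighted average of μ₀ and x̄.
σ₀² = 156.62² = 24529.8244, σ² = 78.09² = 6098.0481; σ² + n·σ₀² = 6098.0481 + 9·24529.8244 = 226866.4677.
Posterior precision = 1/σ₀² + n/σ² = 1/24529.8244 + 9/6098.0481 = (σ² + n·σ₀²)/(σ₀²σ²) = 226866.4677/(24529.8244·6098.0481); posterior variance σₙ² = σ₀²σ²/(σ² + n·σ₀²) = 24529.8244·6098.0481/226866.4677 = 659.348429.
Posterior SD = √σₙ² = √(24529.8244·6098.0481/226866.4677) = 25.6778.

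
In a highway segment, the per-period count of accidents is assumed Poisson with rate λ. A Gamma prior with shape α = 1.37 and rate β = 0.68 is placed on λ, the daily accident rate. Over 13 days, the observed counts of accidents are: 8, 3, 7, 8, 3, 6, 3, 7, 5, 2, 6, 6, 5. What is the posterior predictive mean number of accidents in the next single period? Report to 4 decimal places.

5.1440

With a Gamma(shape α, rate β) prior, the Poisson likelihood is conjugate: the posterior is Gamma(α + ΣXᵢ, β + n).
Sum of counts S = 69 over n = 13 days.
Posterior: Gamma(α+S, β+n) = Gamma(1.37+69, 0.68+13) = Gamma(70.37, 13.68).
The predictive distribution for one future period is NegBinom with mean α/β = 5.1440.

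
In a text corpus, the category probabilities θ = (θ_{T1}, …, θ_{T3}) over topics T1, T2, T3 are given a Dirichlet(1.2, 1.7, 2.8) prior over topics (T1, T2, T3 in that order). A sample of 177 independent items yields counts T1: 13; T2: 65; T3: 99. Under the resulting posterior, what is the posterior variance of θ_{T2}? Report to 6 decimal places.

The Dirichlet prior is conjugate to the Multinomial likelihood: each posterior αⱼ = prior αⱼ + observed count nⱼ.
Posterior concentration: (14.2, 66.7, 101.8), total = 182.7.
Var[θ_j] = α_j(Σα−α_j)/((Σα)²(Σα+1)) = 66.7·116.0/(182.7²·183.7) = 0.001262.

0.001262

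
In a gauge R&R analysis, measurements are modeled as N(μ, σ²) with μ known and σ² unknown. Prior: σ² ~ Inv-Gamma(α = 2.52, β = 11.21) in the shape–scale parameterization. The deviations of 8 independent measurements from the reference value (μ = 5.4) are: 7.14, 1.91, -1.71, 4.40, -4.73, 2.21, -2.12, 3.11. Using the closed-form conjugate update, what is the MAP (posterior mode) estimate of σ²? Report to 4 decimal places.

9.3587

With known mean μ and an Inverse-Gamma(α, β) prior on σ², the Normal likelihood is conjugate: posterior is Inv-Gamma(α + n/2, β + Σ(xᵢ−μ)²/2).
Σ(xᵢ−μ)² = (7.14)² + (1.91)² + (-1.71)² + (4.40)² + (-4.73)² + (2.21)² + (-2.12)² + (3.11)² = 118.3353.
Posterior: Inv-Gamma(2.52 + 8/2, 11.21 + 118.3353/2) = Inv-Gamma(6.52, 70.37765).
Mode = β/(α+1) = 70.37765/7.52 = 9.3587.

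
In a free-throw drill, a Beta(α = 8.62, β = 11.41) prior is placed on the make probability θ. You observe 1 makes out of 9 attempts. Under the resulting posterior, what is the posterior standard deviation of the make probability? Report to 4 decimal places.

0.0859

The Beta prior is conjugate to a Binomial/Bernoulli likelihood; the update adds successes to α and failures to β.
Posterior: Beta(α+k, β+n−k) = Beta(8.62+1, 11.41+8) = Beta(9.62, 19.41).
Var = αβ/((α+β)²(α+β+1)) = 9.62·19.41/(29.03²·30.03) = 0.00737821; SD = √0.00737821 = 0.0859.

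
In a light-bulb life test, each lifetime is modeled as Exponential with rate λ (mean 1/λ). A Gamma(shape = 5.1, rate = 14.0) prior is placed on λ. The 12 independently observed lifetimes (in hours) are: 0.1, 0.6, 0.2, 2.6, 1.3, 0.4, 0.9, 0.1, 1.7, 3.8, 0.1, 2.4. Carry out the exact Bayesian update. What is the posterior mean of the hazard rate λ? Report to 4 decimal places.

With a Gamma(shape α, rate β) prior on the exponential rate λ, the posterior after n observations with total T = Σxᵢ is Gamma(α+n, β+T).
Sum of observations T = 14.2 hours; n = 12.
Posterior: Gamma(5.1+12, 14.0+14.2) = Gamma(17.1, 28.2).
Posterior mean of λ = α/β = 17.1/28.2 = 0.6064.

0.6064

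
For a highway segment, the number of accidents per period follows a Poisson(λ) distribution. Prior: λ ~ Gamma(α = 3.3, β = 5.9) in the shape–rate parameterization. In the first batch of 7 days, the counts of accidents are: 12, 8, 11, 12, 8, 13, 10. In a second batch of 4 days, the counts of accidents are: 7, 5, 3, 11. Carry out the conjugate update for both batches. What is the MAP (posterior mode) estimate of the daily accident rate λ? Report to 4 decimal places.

6.0533

With a Gamma(shape α, rate β) prior, the Poisson likelihood is conjugate: the posterior is Gamma(α + ΣXᵢ, β + n).
Batch 1: sum of counts S = 74 over n = 7 days.
After batch 1: Gamma(α+S, β+n) = Gamma(3.3+74, 5.9+7) = Gamma(77.3, 12.9).
Batch 2: sum of counts S = 26 over n = 4 days.
After batch 2: Gamma(α+S, β+n) = Gamma(77.3+26, 12.9+4) = Gamma(103.3, 16.9).
Mode of Gamma(α,β) for α≥1 is (α−1)/β = 102.3/16.9 = 6.0533.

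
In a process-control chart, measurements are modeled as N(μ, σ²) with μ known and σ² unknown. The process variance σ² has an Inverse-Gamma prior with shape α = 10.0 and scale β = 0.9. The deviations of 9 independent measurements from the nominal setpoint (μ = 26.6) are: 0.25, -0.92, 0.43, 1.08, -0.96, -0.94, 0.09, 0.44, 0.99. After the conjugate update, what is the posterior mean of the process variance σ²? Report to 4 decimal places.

0.2610

With known mean μ and an Inverse-Gamma(α, β) prior on σ², the Normal likelihood is conjugate: posterior is Inv-Gamma(α + n/2, β + Σ(xᵢ−μ)²/2).
Σ(xᵢ−μ)² = (0.25)² + (-0.92)² + (0.43)² + (1.08)² + (-0.96)² + (-0.94)² + (0.09)² + (0.44)² + (0.99)² = 5.2472.
Posterior: Inv-Gamma(10.0 + 9/2, 0.9 + 5.2472/2) = Inv-Gamma(14.50, 3.52360).
E[σ²|data] = β/(α−1) = 3.52360/13.50 = 0.2610.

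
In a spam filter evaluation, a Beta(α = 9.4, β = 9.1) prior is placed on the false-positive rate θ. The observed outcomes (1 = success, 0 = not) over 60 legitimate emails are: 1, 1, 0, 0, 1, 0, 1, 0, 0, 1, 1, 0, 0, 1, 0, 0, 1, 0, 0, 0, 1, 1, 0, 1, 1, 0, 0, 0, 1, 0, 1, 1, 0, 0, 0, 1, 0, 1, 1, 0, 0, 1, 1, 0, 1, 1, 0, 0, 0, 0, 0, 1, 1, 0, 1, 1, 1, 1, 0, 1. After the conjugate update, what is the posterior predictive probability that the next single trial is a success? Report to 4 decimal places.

The Beta prior is conjugate to a Binomial/Bernoulli likelihood; the update adds successes to α and failures to β.
Posterior: Beta(α+k, β+n−k) = Beta(9.4+29, 9.1+31) = Beta(38.4, 40.1).
For a single future Bernoulli trial, P(success | data) = α/(α+β) = 0.4892.

0.4892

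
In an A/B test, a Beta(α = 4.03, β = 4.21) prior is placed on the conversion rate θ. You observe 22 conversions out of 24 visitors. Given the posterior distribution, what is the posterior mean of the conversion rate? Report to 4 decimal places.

The Beta prior is conjugate to a Binomial/Bernoulli likelihood; the update adds successes to α and failures to β.
Posterior: Beta(α+k, β+n−k) = Beta(4.03+22, 4.21+2) = Beta(26.03, 6.21).
Posterior mean = α/(α+β) = 26.03/32.24 = 0.8074.

0.8074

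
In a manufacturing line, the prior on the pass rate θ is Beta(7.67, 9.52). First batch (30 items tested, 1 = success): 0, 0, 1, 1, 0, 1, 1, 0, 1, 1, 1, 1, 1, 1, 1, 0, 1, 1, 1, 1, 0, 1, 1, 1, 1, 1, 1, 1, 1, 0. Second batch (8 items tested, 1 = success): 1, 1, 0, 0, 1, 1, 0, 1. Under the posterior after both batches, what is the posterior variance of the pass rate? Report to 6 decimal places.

0.004068

The Beta prior is conjugate to a Binomial/Bernoulli likelihood; the update adds successes to α and failures to β.
After batch 1: Beta(7.67+23, 9.52+7) = Beta(30.67, 16.52).
After batch 2: Beta(30.67+5, 16.52+3) = Beta(35.67, 19.52).
Var = αβ/((α+β)²(α+β+1)) = 35.67·19.52/(55.19²·56.19) = 0.004068.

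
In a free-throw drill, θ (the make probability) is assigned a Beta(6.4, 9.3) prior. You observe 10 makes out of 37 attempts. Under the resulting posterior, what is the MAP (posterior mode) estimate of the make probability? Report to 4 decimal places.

0.3037

The Beta prior is conjugate to a Binomial/Bernoulli likelihood; the update adds successes to α and failures to β.
Posterior: Beta(α+k, β+n−k) = Beta(6.4+10, 9.3+27) = Beta(16.4, 36.3).
Mode of Beta(a,b) for a,b>1 is (a−1)/(a+b−2) = 15.4/50.7 = 0.3037.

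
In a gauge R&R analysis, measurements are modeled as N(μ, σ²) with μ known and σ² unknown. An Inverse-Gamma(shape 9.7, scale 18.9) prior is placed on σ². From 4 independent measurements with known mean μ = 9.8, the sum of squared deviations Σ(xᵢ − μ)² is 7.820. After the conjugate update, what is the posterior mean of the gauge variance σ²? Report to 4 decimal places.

With known mean μ and an Inverse-Gamma(α, β) prior on σ², the Normal likelihood is conjugate: posterior is Inv-Gamma(α + n/2, β + Σ(xᵢ−μ)²/2).
Posterior: Inv-Gamma(9.7 + 4/2, 18.9 + 7.820/2) = Inv-Gamma(11.70, 22.8100).
E[σ²|data] = β/(α−1) = 22.8100/10.70 = 2.1318.

2.1318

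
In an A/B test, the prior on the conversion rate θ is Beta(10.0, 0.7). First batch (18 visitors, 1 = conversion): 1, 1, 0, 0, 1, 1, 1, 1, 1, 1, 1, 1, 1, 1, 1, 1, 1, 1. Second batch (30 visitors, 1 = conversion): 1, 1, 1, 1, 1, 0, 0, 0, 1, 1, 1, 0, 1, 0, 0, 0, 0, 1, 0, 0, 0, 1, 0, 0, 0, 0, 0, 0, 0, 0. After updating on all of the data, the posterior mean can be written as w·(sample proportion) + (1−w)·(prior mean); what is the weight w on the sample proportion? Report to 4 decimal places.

The Beta prior is conjugate to a Binomial/Bernoulli likelihood; the update adds successes to α and failures to β.
Total number of visitors: n = 18 + 30 = 48.
Posterior mean = (α₀+k)/(α₀+β₀+n) = [n/(α₀+β₀+n)]·(k/n) + [(α₀+β₀)/(α₀+β₀+n)]·α₀/(α₀+β₀), so only n and the prior enter the weight.
The weight on the data is w = n/(α₀+β₀+n) = 48/(10.0+0.7+48) = 48/58.7 = 0.8177.

0.8177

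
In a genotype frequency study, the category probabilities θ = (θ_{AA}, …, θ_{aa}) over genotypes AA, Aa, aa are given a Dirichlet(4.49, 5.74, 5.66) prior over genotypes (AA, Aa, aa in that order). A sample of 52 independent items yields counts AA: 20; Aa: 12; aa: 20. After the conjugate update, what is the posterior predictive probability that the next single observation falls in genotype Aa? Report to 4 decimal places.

0.2613

The Dirichlet prior is conjugate to the Multinomial likelihood: each posterior αⱼ = prior αⱼ + observed count nⱼ.
Posterior concentration: (24.49, 17.74, 25.66), total = 67.89.
P(next = Aa | data) = α_{Aa}/Σα = 0.2613.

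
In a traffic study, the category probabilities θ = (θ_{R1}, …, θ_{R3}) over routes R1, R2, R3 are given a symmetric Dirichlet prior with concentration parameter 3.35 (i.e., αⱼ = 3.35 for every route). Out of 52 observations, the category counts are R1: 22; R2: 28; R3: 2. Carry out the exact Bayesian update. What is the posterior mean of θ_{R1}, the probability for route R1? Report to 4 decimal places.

The Dirichlet prior is conjugate to the Multinomial likelihood: each posterior αⱼ = prior αⱼ + observed count nⱼ.
Posterior concentration: (25.35, 31.35, 5.35), total = 62.05.
E[θ_{R1}|data] = α_{R1}/Σα = 25.35/62.05 = 0.4085.

0.4085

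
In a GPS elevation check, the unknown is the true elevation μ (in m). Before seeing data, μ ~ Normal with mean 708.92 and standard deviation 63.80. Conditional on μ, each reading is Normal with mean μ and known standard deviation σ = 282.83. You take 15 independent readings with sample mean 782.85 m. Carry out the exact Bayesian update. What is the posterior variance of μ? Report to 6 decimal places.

2308.452985

For Normal data with known variance σ², a Normal(μ₀, σ₀²) prior on μ is conjugate. Posterior precision = 1/σ₀² + n/σ²; posterior mean is the precision-weighted average of μ₀ and x̄.
σ₀² = 63.80² = 4070.44, σ² = 282.83² = 79992.8089; σ² + n·σ₀² = 79992.8089 + 15·4070.44 = 141049.4089.
Posterior precision = 1/σ₀² + n/σ² = 1/4070.44 + 15/79992.8089 = (σ² + n·σ₀²)/(σ₀²σ²) = 141049.4089/(4070.44·79992.8089); posterior variance σₙ² = σ₀²σ²/(σ² + n·σ₀²) = 4070.44·79992.8089/141049.4089 = 2308.452985.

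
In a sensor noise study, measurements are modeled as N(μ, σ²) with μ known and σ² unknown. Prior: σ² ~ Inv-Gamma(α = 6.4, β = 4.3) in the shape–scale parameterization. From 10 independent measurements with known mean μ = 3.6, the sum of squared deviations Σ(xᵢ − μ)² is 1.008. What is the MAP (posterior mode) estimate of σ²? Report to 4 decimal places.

With known mean μ and an Inverse-Gamma(α, β) prior on σ², the Normal likelihood is conjugate: posterior is Inv-Gamma(α + n/2, β + Σ(xᵢ−μ)²/2).
Posterior: Inv-Gamma(6.4 + 10/2, 4.3 + 1.008/2) = Inv-Gamma(11.40, 4.8040).
Mode = β/(α+1) = 4.8040/12.40 = 0.3874.

0.3874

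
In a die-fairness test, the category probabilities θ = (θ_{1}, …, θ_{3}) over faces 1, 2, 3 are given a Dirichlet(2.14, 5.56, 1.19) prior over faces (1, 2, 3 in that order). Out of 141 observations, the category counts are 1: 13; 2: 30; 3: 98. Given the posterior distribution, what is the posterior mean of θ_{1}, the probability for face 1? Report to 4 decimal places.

0.1010

The Dirichlet prior is conjugate to the Multinomial likelihood: each posterior αⱼ = prior αⱼ + observed count nⱼ.
Posterior concentration: (15.14, 35.56, 99.19), total = 149.89.
E[θ_{1}|data] = α_{1}/Σα = 15.14/149.89 = 0.1010.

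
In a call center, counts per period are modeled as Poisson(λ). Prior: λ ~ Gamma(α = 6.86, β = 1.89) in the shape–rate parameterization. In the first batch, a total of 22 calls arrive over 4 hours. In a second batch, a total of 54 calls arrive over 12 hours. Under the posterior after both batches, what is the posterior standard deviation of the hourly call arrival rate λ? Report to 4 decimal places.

0.5088

With a Gamma(shape α, rate β) prior, the Poisson likelihood is conjugate: the posterior is Gamma(α + ΣXᵢ, β + n).
After batch 1: Gamma(α+S, β+n) = Gamma(6.86+22, 1.89+4) = Gamma(28.86, 5.89).
After batch 2: Gamma(α+S, β+n) = Gamma(28.86+54, 5.89+12) = Gamma(82.86, 17.89).
SD = √α/β = √82.86/17.89 = 0.5088.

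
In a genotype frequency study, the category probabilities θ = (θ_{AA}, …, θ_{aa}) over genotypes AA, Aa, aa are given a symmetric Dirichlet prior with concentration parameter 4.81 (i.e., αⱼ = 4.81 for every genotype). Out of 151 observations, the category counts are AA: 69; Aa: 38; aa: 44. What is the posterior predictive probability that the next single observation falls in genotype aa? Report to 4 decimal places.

0.2950

The Dirichlet prior is conjugate to the Multinomial likelihood: each posterior αⱼ = prior αⱼ + observed count nⱼ.
Posterior concentration: (73.81, 42.81, 48.81), total = 165.43.
P(next = aa | data) = α_{aa}/Σα = 0.2950.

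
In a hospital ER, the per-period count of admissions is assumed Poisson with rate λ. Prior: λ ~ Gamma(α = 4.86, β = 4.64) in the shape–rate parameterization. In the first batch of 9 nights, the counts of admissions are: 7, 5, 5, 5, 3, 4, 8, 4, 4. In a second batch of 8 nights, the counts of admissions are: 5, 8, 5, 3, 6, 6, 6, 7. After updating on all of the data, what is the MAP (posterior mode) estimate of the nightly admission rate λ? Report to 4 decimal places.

With a Gamma(shape α, rate β) prior, the Poisson likelihood is conjugate: the posterior is Gamma(α + ΣXᵢ, β + n).
Batch 1: sum of counts S = 45 over n = 9 nights.
After batch 1: Gamma(α+S, β+n) = Gamma(4.86+45, 4.64+9) = Gamma(49.86, 13.64).
Batch 2: sum of counts S = 46 over n = 8 nights.
After batch 2: Gamma(α+S, β+n) = Gamma(49.86+46, 13.64+8) = Gamma(95.86, 21.64).
Mode of Gamma(α,β) for α≥1 is (α−1)/β = 94.86/21.64 = 4.3835.

4.3835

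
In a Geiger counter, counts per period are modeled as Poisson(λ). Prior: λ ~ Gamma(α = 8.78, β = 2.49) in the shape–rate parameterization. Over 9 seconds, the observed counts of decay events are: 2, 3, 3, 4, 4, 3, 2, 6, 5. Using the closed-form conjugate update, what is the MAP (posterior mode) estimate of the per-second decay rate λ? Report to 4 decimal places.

3.4621

With a Gamma(shape α, rate β) prior, the Poisson likelihood is conjugate: the posterior is Gamma(α + ΣXᵢ, β + n).
Sum of counts S = 32 over n = 9 seconds.
Posterior: Gamma(α+S, β+n) = Gamma(8.78+32, 2.49+9) = Gamma(40.78, 11.49).
Mode of Gamma(α,β) for α≥1 is (α−1)/β = 39.78/11.49 = 3.4621.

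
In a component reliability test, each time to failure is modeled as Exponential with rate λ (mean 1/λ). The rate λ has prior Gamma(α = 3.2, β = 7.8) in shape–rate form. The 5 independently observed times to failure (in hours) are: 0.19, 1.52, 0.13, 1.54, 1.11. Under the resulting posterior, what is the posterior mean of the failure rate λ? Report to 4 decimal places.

0.6672

With a Gamma(shape α, rate β) prior on the exponential rate λ, the posterior after n observations with total T = Σxᵢ is Gamma(α+n, β+T).
Sum of observations T = 4.49 hours; n = 5.
Posterior: Gamma(3.2+5, 7.8+4.49) = Gamma(8.2, 12.29).
Posterior mean of λ = α/β = 8.2/12.29 = 0.6672.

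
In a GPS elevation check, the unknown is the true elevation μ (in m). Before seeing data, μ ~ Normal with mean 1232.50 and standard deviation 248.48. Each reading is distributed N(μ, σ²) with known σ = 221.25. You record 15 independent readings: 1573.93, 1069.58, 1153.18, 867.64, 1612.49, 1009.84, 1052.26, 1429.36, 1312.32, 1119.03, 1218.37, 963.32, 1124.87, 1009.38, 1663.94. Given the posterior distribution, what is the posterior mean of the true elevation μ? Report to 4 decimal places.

1212.9981

For Normal data with known variance σ², a Normal(μ₀, σ₀²) prior on μ is conjugate. Posterior precision = 1/σ₀² + n/σ²; posterior mean is the precision-weighted average of μ₀ and x̄.
Σxᵢ = 1573.93 + 1069.58 + 1153.18 + 867.64 + 1612.49 + 1009.84 + 1052.26 + 1429.36 + 1312.32 + 1119.03 + 1218.37 + 963.32 + 1124.87 + 1009.38 + 1663.94 = 18179.51, so n·x̄ = 18179.51.
σ₀² = 248.48² = 61742.3104, σ² = 221.25² = 48951.5625; σ² + n·σ₀² = 48951.5625 + 15·61742.3104 = 975086.2185.
Posterior mean = (μ₀/σ₀² + n·x̄/σ²)/(1/σ₀² + n/σ²) = (σ²·μ₀ + σ₀²·n·x̄)/(σ² + n·σ₀²) = (48951.5625·1232.50 + 61742.3104·18179.51)/975086.2185 = 1182777750.121154/975086.2185 = 1212.9981.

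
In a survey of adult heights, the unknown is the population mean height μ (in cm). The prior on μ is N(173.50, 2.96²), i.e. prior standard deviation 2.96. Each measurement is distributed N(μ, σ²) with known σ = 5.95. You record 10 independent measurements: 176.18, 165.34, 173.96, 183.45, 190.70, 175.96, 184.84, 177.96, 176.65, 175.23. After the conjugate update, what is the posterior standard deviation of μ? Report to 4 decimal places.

For Normal data with known variance σ², a Normal(μ₀, σ₀²) prior on μ is conjugate. Posterior precision = 1/σ₀² + n/σ²; posterior mean is the precision-weighted average of μ₀ and x̄.
σ₀² = 2.96² = 8.7616, σ² = 5.95² = 35.4025; σ² + n·σ₀² = 35.4025 + 10·8.7616 = 123.0185.
Posterior precision = 1/σ₀² + n/σ² = 1/8.7616 + 10/35.4025 = (σ² + n·σ₀²)/(σ₀²σ²) = 123.0185/(8.7616·35.4025); posterior variance σₙ² = σ₀²σ²/(σ² + n·σ₀²) = 8.7616·35.4025/123.0185 = 2.521430.
Posterior SD = √σₙ² = √(8.7616·35.4025/123.0185) = 1.5879.

1.5879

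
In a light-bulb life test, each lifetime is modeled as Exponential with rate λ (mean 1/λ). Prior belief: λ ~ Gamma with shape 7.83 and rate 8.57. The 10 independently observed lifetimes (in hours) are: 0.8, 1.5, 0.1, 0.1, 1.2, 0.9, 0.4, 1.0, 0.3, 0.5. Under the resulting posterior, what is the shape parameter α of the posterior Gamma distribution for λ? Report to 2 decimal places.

With a Gamma(shape α, rate β) prior on the exponential rate λ, the posterior after n observations with total T = Σxᵢ is Gamma(α+n, β+T).
Sum of observations T = 6.8 hours; n = 10.
Posterior: Gamma(7.83+10, 8.57+6.8) = Gamma(17.83, 15.37).
Posterior α = 17.83.

17.83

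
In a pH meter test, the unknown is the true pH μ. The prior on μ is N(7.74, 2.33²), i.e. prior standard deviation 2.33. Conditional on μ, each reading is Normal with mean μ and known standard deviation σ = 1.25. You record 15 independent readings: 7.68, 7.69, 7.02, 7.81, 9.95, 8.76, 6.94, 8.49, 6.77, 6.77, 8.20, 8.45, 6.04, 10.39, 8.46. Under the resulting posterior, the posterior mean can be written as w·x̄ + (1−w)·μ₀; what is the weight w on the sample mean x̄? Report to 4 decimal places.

0.9812

For Normal data with known variance σ², a Normal(μ₀, σ₀²) prior on μ is conjugate. Posterior precision = 1/σ₀² + n/σ²; posterior mean is the precision-weighted average of μ₀ and x̄.
σ₀² = 2.33² = 5.4289, σ² = 1.25² = 1.5625. Prior precision 1/σ₀² = 1/5.4289; data precision n/σ² = 15/1.5625.
w = (n/σ²)/(1/σ₀² + n/σ²) = n·σ₀²/(σ² + n·σ₀²) = 15·5.4289/(1.5625 + 15·5.4289) = 81.4335/82.996 = 0.9812.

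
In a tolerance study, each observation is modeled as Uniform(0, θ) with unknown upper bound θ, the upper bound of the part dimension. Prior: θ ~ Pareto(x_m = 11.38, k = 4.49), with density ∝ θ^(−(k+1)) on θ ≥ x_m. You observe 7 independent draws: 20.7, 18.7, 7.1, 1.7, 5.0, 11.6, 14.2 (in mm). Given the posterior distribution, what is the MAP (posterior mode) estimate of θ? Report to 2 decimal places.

20.70

A Pareto(scale x_m, shape k) prior on the upper bound θ of Uniform(0, θ) is conjugate: posterior is Pareto(max(x_m, max xᵢ), k + n).
Sample maximum = 20.7; prior scale x_m = 11.38 → posterior scale = max = 20.70.
Posterior shape = 4.49 + 7 = 11.49.
The Pareto density is decreasing on [x_m, ∞), so the mode is x_m = 20.70.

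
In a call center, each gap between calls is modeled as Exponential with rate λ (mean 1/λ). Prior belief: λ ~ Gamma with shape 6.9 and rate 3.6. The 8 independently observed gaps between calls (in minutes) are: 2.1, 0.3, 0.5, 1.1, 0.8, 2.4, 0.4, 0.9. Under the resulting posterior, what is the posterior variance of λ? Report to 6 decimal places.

0.101769

With a Gamma(shape α, rate β) prior on the exponential rate λ, the posterior after n observations with total T = Σxᵢ is Gamma(α+n, β+T).
Sum of observations T = 8.5 minutes; n = 8.
Posterior: Gamma(6.9+8, 3.6+8.5) = Gamma(14.9, 12.1).
Var = α/β² = 0.101769.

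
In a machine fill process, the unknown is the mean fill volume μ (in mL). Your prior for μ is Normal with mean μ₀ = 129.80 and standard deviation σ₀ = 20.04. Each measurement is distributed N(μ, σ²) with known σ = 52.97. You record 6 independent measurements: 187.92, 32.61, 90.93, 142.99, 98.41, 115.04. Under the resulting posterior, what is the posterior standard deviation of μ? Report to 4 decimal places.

14.6988

For Normal data with known variance σ², a Normal(μ₀, σ₀²) prior on μ is conjugate. Posterior precision = 1/σ₀² + n/σ²; posterior mean is the precision-weighted average of μ₀ and x̄.
σ₀² = 20.04² = 401.6016, σ² = 52.97² = 2805.8209; σ² + n·σ₀² = 2805.8209 + 6·401.6016 = 5215.4305.
Posterior precision = 1/σ₀² + n/σ² = 1/401.6016 + 6/2805.8209 = (σ² + n·σ₀²)/(σ₀²σ²) = 5215.4305/(401.6016·2805.8209); posterior variance σₙ² = σ₀²σ²/(σ² + n·σ₀²) = 401.6016·2805.8209/5215.4305 = 216.055446.
Posterior SD = √σₙ² = √(401.6016·2805.8209/5215.4305) = 14.6988.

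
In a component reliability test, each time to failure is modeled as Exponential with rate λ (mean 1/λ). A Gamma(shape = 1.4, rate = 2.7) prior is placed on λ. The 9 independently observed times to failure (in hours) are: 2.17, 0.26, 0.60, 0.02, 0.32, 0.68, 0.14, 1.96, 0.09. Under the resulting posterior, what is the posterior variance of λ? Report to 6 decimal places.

With a Gamma(shape α, rate β) prior on the exponential rate λ, the posterior after n observations with total T = Σxᵢ is Gamma(α+n, β+T).
Sum of observations T = 6.24 hours; n = 9.
Posterior: Gamma(1.4+9, 2.7+6.24) = Gamma(10.4, 8.94).
Var = α/β² = 0.130124.

0.130124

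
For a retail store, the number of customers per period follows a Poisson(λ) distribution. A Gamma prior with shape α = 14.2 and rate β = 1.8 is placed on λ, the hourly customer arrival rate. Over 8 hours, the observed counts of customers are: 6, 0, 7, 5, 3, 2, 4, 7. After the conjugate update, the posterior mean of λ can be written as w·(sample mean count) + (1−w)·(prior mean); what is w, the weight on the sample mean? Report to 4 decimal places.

0.8163

With a Gamma(shape α, rate β) prior, the Poisson likelihood is conjugate: the posterior is Gamma(α + ΣXᵢ, β + n).
Posterior mean = (α₀+S)/(β₀+n) = [n/(β₀+n)]·(S/n) + [β₀/(β₀+n)]·(α₀/β₀), so only n and β₀ enter the weight.
Weight on data w = n/(β₀+n) = 8/(1.8+8) = 8/9.8 = 0.8163.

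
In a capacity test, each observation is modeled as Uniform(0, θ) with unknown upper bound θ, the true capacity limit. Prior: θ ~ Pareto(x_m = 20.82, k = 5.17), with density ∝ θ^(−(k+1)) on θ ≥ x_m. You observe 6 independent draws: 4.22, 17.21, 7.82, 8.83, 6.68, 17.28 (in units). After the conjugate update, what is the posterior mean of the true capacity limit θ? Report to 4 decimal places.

22.8672

A Pareto(scale x_m, shape k) prior on the upper bound θ of Uniform(0, θ) is conjugate: posterior is Pareto(max(x_m, max xᵢ), k + n).
Sample maximum = 17.28; prior scale x_m = 20.82 → posterior scale = max = 20.82.
Posterior shape = 5.17 + 6 = 11.17.
E[θ|data] = k·x_m/(k−1) = 11.17·20.82/10.17 = 22.8672.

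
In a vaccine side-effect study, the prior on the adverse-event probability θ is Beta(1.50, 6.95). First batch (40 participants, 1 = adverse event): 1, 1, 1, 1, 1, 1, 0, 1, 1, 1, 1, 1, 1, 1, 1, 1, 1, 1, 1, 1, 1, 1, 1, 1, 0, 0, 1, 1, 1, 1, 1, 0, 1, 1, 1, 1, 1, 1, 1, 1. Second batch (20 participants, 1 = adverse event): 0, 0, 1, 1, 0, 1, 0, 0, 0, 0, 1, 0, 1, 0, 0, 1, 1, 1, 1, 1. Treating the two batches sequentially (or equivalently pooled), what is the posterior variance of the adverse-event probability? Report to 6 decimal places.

The Beta prior is conjugate to a Binomial/Bernoulli likelihood; the update adds successes to α and failures to β.
After batch 1: Beta(1.50+36, 6.95+4) = Beta(37.50, 10.95).
After batch 2: Beta(37.50+10, 10.95+10) = Beta(47.50, 20.95).
Var = αβ/((α+β)²(α+β+1)) = 47.50·20.95/(68.45²·69.45) = 0.003058.

0.003058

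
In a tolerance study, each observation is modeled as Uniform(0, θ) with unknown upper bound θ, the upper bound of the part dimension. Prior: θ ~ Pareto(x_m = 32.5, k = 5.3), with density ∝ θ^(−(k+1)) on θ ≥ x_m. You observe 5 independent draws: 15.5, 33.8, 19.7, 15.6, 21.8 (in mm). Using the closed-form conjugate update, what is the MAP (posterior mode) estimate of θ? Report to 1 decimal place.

33.8

A Pareto(scale x_m, shape k) prior on the upper bound θ of Uniform(0, θ) is conjugate: posterior is Pareto(max(x_m, max xᵢ), k + n).
Sample maximum = 33.8; prior scale x_m = 32.5 → posterior scale = max = 33.8.
Posterior shape = 5.3 + 5 = 10.3.
The Pareto density is decreasing on [x_m, ∞), so the mode is x_m = 33.8.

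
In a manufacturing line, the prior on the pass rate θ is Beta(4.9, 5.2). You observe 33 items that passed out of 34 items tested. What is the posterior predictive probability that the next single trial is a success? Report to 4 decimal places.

The Beta prior is conjugate to a Binomial/Bernoulli likelihood; the update adds successes to α and failures to β.
Posterior: Beta(α+k, β+n−k) = Beta(4.9+33, 5.2+1) = Beta(37.9, 6.2).
For a single future Bernoulli trial, P(success | data) = α/(α+β) = 0.8594.

0.8594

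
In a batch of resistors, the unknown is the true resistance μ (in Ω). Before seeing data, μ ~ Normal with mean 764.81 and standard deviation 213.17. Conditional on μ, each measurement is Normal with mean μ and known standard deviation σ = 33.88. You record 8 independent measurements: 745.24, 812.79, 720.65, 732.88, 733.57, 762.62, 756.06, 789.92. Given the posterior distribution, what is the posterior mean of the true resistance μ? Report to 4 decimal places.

756.7417

For Normal data with known variance σ², a Normal(μ₀, σ₀²) prior on μ is conjugate. Posterior precision = 1/σ₀² + n/σ²; posterior mean is the precision-weighted average of μ₀ and x̄.
Σxᵢ = 745.24 + 812.79 + 720.65 + 732.88 + 733.57 + 762.62 + 756.06 + 789.92 = 6053.73, so n·x̄ = 6053.73.
σ₀² = 213.17² = 45441.4489, σ² = 33.88² = 1147.8544; σ² + n·σ₀² = 1147.8544 + 8·45441.4489 = 364679.4456.
Posterior mean = (μ₀/σ₀² + n·x̄/σ²)/(1/σ₀² + n/σ²) = (σ²·μ₀ + σ₀²·n·x̄)/(σ² + n·σ₀²) = (1147.8544·764.81 + 45441.4489·6053.73)/364679.4456 = 275968152.973061/364679.4456 = 756.7417.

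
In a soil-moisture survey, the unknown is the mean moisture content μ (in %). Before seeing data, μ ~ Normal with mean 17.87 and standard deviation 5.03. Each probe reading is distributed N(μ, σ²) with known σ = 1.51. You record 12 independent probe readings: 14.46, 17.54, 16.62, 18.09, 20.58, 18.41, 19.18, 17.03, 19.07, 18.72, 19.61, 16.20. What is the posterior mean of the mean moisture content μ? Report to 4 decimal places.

For Normal data with known variance σ², a Normal(μ₀, σ₀²) prior on μ is conjugate. Posterior precision = 1/σ₀² + n/σ²; posterior mean is the precision-weighted average of μ₀ and x̄.
Σxᵢ = 14.46 + 17.54 + 16.62 + 18.09 + 20.58 + 18.41 + 19.18 + 17.03 + 19.07 + 18.72 + 19.61 + 16.20 = 215.51, so n·x̄ = 215.51.
σ₀² = 5.03² = 25.3009, σ² = 1.51² = 2.2801; σ² + n·σ₀² = 2.2801 + 12·25.3009 = 305.8909.
Posterior mean = (μ₀/σ₀² + n·x̄/σ²)/(1/σ₀² + n/σ²) = (σ²·μ₀ + σ₀²·n·x̄)/(σ² + n·σ₀²) = (2.2801·17.87 + 25.3009·215.51)/305.8909 = 5493.342346/305.8909 = 17.9585.

17.9585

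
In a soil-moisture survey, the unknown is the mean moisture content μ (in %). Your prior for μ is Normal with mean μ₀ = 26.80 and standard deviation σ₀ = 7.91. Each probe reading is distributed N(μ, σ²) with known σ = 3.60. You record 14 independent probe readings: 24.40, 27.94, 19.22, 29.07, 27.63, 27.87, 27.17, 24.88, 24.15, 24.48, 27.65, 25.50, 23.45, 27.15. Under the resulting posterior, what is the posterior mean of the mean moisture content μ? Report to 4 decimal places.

For Normal data with known variance σ², a Normal(μ₀, σ₀²) prior on μ is conjugate. Posterior precision = 1/σ₀² + n/σ²; posterior mean is the precision-weighted average of μ₀ and x̄.
Σxᵢ = 24.40 + 27.94 + 19.22 + 29.07 + 27.63 + 27.87 + 27.17 + 24.88 + 24.15 + 24.48 + 27.65 + 25.50 + 23.45 + 27.15 = 360.56, so n·x̄ = 360.56.
σ₀² = 7.91² = 62.5681, σ² = 3.60² = 12.96; σ² + n·σ₀² = 12.96 + 14·62.5681 = 888.9134.
Posterior mean = (μ₀/σ₀² + n·x̄/σ²)/(1/σ₀² + n/σ²) = (σ²·μ₀ + σ₀²·n·x̄)/(σ² + n·σ₀²) = (12.96·26.80 + 62.5681·360.56)/888.9134 = 22906.882136/888.9134 = 25.7695.

25.7695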